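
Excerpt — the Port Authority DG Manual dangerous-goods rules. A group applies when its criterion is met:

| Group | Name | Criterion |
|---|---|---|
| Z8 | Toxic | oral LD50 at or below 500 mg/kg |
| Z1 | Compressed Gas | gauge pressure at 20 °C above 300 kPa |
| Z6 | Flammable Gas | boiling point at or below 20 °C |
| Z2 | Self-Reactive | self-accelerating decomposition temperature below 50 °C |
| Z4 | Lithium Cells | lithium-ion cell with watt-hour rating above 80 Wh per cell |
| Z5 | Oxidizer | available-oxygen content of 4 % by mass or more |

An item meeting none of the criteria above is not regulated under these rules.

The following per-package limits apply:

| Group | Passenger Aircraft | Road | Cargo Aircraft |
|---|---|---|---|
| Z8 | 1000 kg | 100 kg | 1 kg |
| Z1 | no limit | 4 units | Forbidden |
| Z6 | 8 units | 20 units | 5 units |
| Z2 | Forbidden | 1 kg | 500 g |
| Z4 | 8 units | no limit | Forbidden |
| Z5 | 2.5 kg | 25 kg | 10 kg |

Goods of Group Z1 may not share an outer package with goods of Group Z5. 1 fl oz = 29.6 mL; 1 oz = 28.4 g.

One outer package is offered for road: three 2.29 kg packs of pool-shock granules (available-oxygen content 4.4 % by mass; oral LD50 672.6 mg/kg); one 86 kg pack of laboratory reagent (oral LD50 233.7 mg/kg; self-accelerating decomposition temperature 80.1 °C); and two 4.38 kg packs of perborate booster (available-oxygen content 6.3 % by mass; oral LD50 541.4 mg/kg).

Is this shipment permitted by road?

Available-oxygen content 4.4 % by mass meets the Group Z5 criterion (Oxidizer), so the pool-shock granules are Group Z5.
The laboratory reagent has oral LD50 233.7 mg/kg, which is ≤ 500 mg/kg, so it is Group Z8 (Toxic).
With available-oxygen content 6.3 % by mass (≥ 4 % by mass), the perborate booster falls in Group Z5.
Group Z5 net quantity: (three 2.29 kg packs = 6.87 kg) + (two 4.38 kg packs = 8.76 kg) = 15.63 kg.
15.63 kg is within the road limit of 25 kg for Group Z5.
Group Z8 quantity: 86 kg.
86 kg is within the road limit of 100 kg for Group Z8.
The segregation rule (Group Z1 with Group Z5) does not apply to Group Z5 with Group Z8.
Every hazard group is within its road limit and no segregation rule is violated.

Yes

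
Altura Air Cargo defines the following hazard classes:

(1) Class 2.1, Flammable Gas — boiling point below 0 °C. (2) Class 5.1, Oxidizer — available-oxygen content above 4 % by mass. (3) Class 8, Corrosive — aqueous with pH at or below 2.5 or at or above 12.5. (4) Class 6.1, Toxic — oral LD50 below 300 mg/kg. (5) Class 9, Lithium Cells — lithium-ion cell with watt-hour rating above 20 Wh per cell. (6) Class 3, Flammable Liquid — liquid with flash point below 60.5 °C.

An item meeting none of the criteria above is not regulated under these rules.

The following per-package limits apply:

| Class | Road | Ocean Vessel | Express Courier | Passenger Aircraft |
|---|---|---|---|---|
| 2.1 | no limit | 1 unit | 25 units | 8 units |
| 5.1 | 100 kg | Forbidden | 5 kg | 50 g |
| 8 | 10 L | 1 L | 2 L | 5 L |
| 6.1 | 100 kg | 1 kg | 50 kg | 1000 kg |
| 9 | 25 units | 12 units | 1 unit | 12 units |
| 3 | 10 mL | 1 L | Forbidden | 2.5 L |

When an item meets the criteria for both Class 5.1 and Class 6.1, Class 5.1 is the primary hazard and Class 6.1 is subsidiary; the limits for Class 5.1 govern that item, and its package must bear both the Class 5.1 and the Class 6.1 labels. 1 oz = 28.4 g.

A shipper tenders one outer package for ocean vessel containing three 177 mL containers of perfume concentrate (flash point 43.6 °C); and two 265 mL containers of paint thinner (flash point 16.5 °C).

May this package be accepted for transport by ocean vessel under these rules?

No

Perfume concentrate: flash point 43.6 °C < 60.5 °C → Class 3 (Flammable Liquid).
Paint thinner: flash point 16.5 °C < 60.5 °C → Class 3 (Flammable Liquid).
Class 3 net quantity: (three 177 mL containers = 531 mL) + (two 265 mL containers = 530 mL) = 1.061 L.
That exceeds the Class 3 ocean vessel limit of 1 L.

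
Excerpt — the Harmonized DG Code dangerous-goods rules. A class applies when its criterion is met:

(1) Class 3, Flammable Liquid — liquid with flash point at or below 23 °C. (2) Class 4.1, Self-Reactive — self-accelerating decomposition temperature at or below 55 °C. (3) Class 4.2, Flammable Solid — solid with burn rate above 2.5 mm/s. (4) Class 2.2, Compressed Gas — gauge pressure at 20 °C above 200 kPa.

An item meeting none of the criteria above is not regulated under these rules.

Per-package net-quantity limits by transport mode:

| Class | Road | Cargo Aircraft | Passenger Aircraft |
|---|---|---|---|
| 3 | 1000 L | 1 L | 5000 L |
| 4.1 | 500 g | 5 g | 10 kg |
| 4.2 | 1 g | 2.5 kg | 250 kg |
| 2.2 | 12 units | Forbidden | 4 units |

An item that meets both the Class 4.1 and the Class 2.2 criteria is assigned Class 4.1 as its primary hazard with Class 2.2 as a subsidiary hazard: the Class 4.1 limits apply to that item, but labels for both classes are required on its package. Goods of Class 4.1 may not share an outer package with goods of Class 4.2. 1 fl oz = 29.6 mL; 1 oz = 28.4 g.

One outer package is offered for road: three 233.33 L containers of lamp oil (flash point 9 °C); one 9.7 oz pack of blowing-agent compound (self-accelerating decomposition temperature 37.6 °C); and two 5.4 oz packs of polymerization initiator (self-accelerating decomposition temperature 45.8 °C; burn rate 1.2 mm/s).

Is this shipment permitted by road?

Lamp oil: flash point 9 °C ≤ 23 °C → Class 3 (Flammable Liquid).
Self-accelerating decomposition temperature 37.6 °C meets the Class 4.1 criterion (Self-Reactive), so the blowing-agent compound is Class 4.1.
With self-accelerating decomposition temperature 45.8 °C (≤ 55 °C), the polymerization initiator falls in Class 4.1.
Total Class 4.1: (one 9.7 oz pack = 275.48 g) + (two 5.4 oz packs = 306.72 g) = 582.2 g.
That exceeds the Class 4.1 road limit of 500 g.
Class 3 quantity: three 233.33 L containers = 699.99 L.
That is within the Class 3 road limit of 1000 L.
The segregation rule (Class 4.1 with Class 4.2) does not apply to Class 4.1 with Class 3.

No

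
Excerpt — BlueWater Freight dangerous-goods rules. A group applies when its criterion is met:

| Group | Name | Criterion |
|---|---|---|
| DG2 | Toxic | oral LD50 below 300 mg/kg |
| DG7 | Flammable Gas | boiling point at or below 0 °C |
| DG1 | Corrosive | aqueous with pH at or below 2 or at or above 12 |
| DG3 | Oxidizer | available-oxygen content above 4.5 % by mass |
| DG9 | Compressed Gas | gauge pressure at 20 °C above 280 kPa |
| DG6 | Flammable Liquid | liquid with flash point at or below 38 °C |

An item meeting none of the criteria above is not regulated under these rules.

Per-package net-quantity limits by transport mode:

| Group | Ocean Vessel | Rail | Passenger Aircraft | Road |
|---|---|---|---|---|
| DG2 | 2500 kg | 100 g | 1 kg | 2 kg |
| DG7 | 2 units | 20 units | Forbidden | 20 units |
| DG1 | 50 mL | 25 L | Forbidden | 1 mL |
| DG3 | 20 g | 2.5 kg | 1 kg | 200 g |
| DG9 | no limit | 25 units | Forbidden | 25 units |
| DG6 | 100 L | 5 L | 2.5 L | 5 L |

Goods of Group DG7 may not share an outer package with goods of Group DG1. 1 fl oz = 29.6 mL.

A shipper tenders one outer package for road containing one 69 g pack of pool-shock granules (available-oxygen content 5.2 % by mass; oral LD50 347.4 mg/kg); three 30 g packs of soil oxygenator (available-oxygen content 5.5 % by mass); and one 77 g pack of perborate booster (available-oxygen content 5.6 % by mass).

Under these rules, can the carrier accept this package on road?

Available-oxygen content 5.2 % by mass meets the Group DG3 criterion (Oxidizer), so the pool-shock granules are Group DG3.
The soil oxygenator has available-oxygen content 5.5 % by mass, which is > 4.5 % by mass, so it is Group DG3 (Oxidizer).
Perborate booster: available-oxygen content 5.6 % by mass > 4.5 % by mass → Group DG3 (Oxidizer).
Total Group DG3: 69 g + (three 30 g packs = 90 g) + 77 g = 236 g.
236 g > 200 g (road limit, Group DG3) — over the limit.

No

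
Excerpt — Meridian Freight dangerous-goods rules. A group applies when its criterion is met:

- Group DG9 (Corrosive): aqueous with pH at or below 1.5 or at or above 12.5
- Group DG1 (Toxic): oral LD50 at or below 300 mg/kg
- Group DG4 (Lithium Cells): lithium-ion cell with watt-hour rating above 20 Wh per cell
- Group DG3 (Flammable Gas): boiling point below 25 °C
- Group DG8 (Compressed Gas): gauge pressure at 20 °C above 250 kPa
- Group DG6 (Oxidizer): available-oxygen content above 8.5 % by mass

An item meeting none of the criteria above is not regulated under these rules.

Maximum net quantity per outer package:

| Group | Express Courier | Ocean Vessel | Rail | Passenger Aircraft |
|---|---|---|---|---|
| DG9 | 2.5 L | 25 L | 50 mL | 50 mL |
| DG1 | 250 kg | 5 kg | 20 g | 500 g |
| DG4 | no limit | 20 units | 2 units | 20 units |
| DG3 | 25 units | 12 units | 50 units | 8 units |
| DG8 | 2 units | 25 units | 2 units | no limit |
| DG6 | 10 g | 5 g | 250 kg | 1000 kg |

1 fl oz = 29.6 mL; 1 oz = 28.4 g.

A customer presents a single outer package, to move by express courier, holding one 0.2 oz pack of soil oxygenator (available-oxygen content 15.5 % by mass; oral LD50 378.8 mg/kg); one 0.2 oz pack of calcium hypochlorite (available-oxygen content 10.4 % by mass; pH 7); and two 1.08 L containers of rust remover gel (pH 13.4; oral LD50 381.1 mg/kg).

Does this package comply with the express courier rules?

Soil oxygenator: available-oxygen content 15.5 % by mass > 8.5 % by mass → Group DG6 (Oxidizer).
Calcium hypochlorite: available-oxygen content 10.4 % by mass > 8.5 % by mass → Group DG6 (Oxidizer).
The rust remover gel has pH 13.4, which is ≥ 12.5, so it is Group DG9 (Corrosive).
Total Group DG6: (one 0.2 oz pack = 5.68 g) + (one 0.2 oz pack = 5.68 g) = 11.36 g.
11.36 g exceeds the express courier limit of 10 g for Group DG6.
Group DG9 quantity: two 1.08 L containers = 2.16 L.
That is within the Group DG9 express courier limit of 2.5 L.

No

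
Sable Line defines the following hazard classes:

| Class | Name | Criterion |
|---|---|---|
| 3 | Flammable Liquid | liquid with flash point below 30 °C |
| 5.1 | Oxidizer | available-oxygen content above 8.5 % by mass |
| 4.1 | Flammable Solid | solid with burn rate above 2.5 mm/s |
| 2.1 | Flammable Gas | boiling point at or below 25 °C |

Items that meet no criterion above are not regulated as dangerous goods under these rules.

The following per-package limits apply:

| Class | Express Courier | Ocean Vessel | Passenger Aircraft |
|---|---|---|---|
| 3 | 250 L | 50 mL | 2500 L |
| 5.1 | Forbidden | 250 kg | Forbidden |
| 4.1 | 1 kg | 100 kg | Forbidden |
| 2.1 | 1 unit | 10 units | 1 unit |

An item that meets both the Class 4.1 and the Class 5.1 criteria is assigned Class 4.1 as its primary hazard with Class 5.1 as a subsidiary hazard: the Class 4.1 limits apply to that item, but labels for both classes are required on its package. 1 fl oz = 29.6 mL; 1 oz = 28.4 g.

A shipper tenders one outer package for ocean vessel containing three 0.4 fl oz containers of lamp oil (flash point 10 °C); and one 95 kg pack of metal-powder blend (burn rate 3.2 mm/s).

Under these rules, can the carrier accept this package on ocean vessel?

The lamp oil has flash point 10 °C, which is < 30 °C, so it is Class 3 (Flammable Liquid).
Burn rate 3.2 mm/s meets the Class 4.1 criterion (Flammable Solid), so the metal-powder blend is Class 4.1.
Class 3 quantity: three 0.4 fl oz containers = 35.52 mL.
35.52 mL is within the ocean vessel limit of 50 mL for Class 3.
Class 4.1 quantity: 95 kg.
95 kg is within the ocean vessel limit of 100 kg for Class 4.1.
Every hazard class is within its ocean vessel limit and no segregation rule is violated.

Yes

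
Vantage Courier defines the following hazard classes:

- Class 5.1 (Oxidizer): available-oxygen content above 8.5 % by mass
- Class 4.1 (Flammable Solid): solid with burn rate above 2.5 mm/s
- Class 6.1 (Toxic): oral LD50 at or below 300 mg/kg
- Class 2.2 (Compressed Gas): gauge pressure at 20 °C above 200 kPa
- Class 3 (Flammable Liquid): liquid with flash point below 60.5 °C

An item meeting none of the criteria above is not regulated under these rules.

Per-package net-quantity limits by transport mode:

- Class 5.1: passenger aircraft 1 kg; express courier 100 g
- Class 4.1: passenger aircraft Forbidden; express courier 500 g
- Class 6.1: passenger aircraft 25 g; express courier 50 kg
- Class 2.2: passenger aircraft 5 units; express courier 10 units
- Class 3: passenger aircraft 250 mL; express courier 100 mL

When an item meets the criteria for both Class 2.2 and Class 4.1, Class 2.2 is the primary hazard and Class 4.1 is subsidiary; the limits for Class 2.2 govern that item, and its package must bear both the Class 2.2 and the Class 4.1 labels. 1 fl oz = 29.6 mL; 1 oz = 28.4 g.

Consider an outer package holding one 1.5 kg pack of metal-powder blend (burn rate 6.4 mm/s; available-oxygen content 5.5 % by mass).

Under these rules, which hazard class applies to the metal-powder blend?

The metal-powder blend has burn rate 6.4 mm/s, which is > 2.5 mm/s, so it is Class 4.1 (Flammable Solid).

Class 4.1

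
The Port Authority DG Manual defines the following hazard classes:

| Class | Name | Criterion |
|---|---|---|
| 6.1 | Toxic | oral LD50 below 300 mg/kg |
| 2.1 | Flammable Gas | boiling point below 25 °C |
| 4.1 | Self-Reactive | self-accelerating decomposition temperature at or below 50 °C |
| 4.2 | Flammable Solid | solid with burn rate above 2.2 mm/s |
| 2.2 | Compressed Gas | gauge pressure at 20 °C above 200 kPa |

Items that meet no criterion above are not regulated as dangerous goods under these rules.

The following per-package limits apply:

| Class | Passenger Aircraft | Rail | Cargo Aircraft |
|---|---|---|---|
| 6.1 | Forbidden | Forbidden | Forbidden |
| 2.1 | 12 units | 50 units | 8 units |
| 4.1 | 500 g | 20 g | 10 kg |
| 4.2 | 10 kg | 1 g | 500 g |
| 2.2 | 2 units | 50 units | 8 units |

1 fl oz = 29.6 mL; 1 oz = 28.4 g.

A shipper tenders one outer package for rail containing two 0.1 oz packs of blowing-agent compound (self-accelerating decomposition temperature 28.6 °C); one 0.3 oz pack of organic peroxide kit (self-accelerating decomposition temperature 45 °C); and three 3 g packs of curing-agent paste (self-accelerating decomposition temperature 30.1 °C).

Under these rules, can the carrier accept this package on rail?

No

With self-accelerating decomposition temperature 28.6 °C (≤ 50 °C), the blowing-agent compound falls in Class 4.1.
Self-accelerating decomposition temperature 45 °C meets the Class 4.1 criterion (Self-Reactive), so the organic peroxide kit is Class 4.1.
Curing-agent paste: self-accelerating decomposition temperature 30.1 °C ≤ 50 °C → Class 4.1 (Self-Reactive).
Total Class 4.1: (two 0.1 oz packs = 5.68 g) + (one 0.3 oz pack = 8.52 g) + (three 3 g packs = 9 g) = 23.2 g.
23.2 g exceeds the rail limit of 20 g for Class 4.1.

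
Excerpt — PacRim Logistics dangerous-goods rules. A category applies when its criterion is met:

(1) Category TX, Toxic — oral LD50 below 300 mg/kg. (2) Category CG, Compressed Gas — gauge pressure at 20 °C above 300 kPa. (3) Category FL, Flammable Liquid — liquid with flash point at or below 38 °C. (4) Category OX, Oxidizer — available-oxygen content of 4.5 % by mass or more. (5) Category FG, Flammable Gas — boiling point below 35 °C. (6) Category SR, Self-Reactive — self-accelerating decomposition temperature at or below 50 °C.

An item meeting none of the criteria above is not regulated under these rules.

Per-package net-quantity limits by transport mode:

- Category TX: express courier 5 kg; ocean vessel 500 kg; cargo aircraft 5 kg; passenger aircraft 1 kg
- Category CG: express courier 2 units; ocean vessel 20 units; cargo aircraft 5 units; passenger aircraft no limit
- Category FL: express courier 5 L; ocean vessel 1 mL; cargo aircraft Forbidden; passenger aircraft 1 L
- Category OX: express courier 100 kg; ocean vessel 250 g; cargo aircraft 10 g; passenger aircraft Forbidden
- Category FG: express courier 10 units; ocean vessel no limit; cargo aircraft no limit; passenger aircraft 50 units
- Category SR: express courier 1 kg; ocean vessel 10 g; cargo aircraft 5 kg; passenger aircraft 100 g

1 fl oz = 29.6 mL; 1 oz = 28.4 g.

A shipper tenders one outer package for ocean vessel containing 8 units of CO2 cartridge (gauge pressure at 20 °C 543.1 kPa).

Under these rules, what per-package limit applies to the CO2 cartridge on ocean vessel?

20 units

The CO2 cartridge has gauge pressure at 20 °C 543.1 kPa, which is > 300 kPa, so it is Category CG (Compressed Gas).
The ocean vessel limit for Category CG is 20 units.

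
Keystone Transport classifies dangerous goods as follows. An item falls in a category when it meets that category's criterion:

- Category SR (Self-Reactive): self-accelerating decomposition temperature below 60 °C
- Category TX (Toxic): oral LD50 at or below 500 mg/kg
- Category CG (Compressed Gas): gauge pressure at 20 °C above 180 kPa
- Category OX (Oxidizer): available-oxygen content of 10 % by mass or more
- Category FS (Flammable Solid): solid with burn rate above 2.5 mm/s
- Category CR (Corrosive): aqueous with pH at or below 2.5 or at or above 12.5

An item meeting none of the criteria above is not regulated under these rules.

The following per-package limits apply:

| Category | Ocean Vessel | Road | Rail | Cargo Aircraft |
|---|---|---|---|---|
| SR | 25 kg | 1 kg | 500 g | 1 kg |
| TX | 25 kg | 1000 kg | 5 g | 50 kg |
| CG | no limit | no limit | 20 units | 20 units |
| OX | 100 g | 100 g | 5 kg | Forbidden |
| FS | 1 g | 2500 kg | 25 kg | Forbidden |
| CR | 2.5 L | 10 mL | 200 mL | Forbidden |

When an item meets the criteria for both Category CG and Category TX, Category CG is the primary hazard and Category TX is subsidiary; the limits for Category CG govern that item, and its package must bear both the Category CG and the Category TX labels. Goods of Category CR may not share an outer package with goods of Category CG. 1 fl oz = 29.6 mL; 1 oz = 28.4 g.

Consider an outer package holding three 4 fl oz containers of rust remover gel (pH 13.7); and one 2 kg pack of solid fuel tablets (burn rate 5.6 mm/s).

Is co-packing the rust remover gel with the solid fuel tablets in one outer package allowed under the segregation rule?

With pH 13.7 (≥ 12.5), the rust remover gel falls in Category CR.
Burn rate 5.6 mm/s meets the Category FS criterion (Flammable Solid), so the solid fuel tablets are Category FS.
No segregation rule bars Category CR with Category FS.

Yes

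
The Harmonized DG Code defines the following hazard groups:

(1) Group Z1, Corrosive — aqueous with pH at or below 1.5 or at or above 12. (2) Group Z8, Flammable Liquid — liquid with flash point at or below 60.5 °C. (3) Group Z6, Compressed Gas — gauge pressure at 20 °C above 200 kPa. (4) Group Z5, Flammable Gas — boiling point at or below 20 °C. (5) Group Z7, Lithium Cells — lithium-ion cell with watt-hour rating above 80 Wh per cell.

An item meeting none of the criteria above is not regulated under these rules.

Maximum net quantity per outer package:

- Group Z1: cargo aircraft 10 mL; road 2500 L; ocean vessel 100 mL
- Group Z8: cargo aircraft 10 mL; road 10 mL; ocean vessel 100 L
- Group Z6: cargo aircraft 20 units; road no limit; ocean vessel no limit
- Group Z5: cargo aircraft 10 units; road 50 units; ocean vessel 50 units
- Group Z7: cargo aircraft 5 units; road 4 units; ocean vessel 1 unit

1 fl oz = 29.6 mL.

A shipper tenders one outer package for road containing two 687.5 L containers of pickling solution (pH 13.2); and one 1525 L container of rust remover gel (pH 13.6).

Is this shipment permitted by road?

pH 13.2 meets the Group Z1 criterion (Corrosive), so the pickling solution is Group Z1.
Rust remover gel: pH 13.6 ≥ 12 → Group Z1 (Corrosive).
Group Z1 net quantity: (two 687.5 L containers = 1375 L) + 1525 L = 2900 L.
2900 L > 2500 L (road limit, Group Z1) — over the limit.

No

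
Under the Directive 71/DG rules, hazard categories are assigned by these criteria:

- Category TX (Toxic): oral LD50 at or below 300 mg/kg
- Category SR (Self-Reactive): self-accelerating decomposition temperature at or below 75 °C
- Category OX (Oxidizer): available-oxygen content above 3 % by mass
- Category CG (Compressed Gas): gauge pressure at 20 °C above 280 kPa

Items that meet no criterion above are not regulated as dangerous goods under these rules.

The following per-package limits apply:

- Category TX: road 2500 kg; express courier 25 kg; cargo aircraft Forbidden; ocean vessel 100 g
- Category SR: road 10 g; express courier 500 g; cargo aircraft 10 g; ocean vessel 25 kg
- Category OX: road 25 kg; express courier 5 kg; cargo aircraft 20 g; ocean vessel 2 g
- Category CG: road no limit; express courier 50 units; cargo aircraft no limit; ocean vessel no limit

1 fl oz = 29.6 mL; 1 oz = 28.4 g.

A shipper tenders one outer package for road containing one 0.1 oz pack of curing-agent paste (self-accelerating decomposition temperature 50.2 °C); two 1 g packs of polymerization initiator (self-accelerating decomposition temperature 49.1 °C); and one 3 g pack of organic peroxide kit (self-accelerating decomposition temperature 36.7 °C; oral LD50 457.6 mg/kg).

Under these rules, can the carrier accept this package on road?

The curing-agent paste has self-accelerating decomposition temperature 50.2 °C, which is ≤ 75 °C, so it is Category SR (Self-Reactive).
Self-accelerating decomposition temperature 49.1 °C meets the Category SR criterion (Self-Reactive), so the polymerization initiator is Category SR.
With self-accelerating decomposition temperature 36.7 °C (≤ 75 °C), the organic peroxide kit falls in Category SR.
Category SR net quantity: (one 0.1 oz pack = 2.84 g) + (two 1 g packs = 2 g) + 3 g = 7.84 g.
That is within the Category SR road limit of 10 g.

Yes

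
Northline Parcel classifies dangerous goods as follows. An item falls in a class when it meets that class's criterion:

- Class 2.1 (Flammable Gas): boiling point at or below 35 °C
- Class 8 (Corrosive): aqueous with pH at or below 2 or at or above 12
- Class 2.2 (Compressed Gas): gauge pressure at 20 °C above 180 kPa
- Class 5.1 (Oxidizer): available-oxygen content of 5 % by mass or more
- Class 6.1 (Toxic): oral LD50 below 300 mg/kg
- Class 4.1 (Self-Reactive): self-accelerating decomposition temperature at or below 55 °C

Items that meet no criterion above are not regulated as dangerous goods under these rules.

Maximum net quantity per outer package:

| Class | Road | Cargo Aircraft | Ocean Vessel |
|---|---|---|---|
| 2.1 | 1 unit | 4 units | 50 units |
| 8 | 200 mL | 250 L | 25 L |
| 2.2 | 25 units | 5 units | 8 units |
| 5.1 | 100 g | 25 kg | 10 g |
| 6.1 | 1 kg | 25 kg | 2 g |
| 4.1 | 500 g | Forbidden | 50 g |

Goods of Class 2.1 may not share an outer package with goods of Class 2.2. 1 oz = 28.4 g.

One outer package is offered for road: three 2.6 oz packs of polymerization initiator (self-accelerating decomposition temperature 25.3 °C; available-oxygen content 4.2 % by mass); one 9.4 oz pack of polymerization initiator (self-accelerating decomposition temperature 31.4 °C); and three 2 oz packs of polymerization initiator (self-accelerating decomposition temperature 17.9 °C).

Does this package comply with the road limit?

Polymerization initiator: self-accelerating decomposition temperature 25.3 °C ≤ 55 °C → Class 4.1 (Self-Reactive).
Self-accelerating decomposition temperature 31.4 °C meets the Class 4.1 criterion (Self-Reactive), so the polymerization initiator is Class 4.1.
Self-accelerating decomposition temperature 17.9 °C meets the Class 4.1 criterion (Self-Reactive), so the polymerization initiator is Class 4.1.
Total Class 4.1: (three 2.6 oz packs = 221.52 g) + (one 9.4 oz pack = 266.96 g) + (three 2 oz packs = 170.4 g) = 658.88 g.
658.88 g > 500 g (road limit, Class 4.1) — over the limit.

No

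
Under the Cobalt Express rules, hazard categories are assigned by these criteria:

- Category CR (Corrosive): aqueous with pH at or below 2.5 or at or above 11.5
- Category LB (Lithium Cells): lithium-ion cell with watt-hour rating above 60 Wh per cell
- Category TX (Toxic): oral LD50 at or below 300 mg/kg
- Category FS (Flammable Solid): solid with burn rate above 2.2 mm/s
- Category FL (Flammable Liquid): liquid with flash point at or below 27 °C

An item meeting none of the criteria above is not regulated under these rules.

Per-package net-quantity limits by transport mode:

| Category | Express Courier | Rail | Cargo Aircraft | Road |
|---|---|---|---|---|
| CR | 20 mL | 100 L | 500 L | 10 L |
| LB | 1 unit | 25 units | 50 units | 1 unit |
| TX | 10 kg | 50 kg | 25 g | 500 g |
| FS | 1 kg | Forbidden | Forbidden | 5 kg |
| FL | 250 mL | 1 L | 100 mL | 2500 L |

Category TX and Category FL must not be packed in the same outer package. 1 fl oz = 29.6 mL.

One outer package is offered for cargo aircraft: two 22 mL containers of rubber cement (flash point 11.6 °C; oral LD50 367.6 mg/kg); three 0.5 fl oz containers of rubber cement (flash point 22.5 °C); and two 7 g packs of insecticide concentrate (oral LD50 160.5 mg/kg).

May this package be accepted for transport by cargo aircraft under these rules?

No

The rubber cement has flash point 11.6 °C, which is ≤ 27 °C, so it is Category FL (Flammable Liquid).
Flash point 22.5 °C meets the Category FL criterion (Flammable Liquid), so the rubber cement is Category FL.
Oral LD50 160.5 mg/kg meets the Category TX criterion (Toxic), so the insecticide concentrate is Category TX.
Category TX quantity: two 7 g packs = 14 g.
14 g is within the cargo aircraft limit of 25 g for Category TX.
Category FL net quantity: (two 22 mL containers = 44 mL) + (three 0.5 fl oz containers = 44.4 mL) = 88.4 mL.
That is within the Category FL cargo aircraft limit of 100 mL.
Category TX and Category FL may not share an outer package.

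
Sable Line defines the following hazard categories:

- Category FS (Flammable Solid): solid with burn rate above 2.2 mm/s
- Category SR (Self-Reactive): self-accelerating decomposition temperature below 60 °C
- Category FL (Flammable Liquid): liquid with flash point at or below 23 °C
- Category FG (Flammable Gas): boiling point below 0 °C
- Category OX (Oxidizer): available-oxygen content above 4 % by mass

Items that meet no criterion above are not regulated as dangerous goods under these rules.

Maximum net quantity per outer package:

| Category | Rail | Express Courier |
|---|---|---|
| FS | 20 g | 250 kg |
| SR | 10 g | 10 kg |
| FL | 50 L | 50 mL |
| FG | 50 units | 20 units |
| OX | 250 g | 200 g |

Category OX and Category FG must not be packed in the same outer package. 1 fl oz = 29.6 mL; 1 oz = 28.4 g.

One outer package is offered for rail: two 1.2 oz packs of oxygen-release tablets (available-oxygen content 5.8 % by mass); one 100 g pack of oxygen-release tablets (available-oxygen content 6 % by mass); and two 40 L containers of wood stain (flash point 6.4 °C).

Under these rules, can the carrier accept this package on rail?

No

Oxygen-release tablets: available-oxygen content 5.8 % by mass > 4 % by mass → Category OX (Oxidizer).
The oxygen-release tablets have available-oxygen content 6 % by mass, which is > 4 % by mass, so they are Category OX (Oxidizer).
Flash point 6.4 °C meets the Category FL criterion (Flammable Liquid), so the wood stain is Category FL.
Category OX net quantity: (two 1.2 oz packs = 68.16 g) + 100 g = 168.16 g.
That is within the Category OX rail limit of 250 g.
Category FL quantity: two 40 L containers = 80 L.
80 L exceeds the rail limit of 50 L for Category FL.
The segregation rule (Category OX with Category FG) does not apply to Category OX with Category FL.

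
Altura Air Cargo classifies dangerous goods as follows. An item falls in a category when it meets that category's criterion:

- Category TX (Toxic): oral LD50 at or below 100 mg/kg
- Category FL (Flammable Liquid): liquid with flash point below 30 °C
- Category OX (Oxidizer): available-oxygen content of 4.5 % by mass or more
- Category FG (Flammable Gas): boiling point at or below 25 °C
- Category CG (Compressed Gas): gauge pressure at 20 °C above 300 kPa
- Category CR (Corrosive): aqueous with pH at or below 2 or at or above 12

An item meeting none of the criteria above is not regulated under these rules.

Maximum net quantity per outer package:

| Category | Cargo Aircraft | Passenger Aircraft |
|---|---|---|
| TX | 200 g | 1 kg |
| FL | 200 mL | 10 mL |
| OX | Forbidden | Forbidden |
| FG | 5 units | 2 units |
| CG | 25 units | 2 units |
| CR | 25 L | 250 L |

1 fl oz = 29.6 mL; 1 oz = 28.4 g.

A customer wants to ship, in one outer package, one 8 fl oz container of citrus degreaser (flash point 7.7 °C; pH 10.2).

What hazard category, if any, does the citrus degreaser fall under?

Category FL

Flash point 7.7 °C meets the Category FL criterion (Flammable Liquid), so the citrus degreaser is Category FL.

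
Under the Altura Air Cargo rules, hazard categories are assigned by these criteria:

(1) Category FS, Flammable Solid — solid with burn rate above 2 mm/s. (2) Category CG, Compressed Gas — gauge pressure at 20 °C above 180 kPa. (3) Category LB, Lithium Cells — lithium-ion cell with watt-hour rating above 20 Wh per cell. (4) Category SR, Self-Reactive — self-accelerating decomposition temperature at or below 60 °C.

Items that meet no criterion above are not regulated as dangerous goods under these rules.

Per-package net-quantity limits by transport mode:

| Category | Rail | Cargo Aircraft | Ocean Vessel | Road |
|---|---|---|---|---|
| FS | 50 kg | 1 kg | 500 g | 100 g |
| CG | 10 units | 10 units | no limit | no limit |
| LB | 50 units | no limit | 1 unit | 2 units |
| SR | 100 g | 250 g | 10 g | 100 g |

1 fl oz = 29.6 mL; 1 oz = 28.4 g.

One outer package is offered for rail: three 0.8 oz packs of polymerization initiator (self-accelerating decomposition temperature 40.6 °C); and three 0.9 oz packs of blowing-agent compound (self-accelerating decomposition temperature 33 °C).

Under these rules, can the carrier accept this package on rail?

No

With self-accelerating decomposition temperature 40.6 °C (≤ 60 °C), the polymerization initiator falls in Category SR.
Blowing-agent compound: self-accelerating decomposition temperature 33 °C ≤ 60 °C → Category SR (Self-Reactive).
Total Category SR: (three 0.8 oz packs = 68.16 g) + (three 0.9 oz packs = 76.68 g) = 144.84 g.
144.84 g exceeds the rail limit of 100 g for Category SR.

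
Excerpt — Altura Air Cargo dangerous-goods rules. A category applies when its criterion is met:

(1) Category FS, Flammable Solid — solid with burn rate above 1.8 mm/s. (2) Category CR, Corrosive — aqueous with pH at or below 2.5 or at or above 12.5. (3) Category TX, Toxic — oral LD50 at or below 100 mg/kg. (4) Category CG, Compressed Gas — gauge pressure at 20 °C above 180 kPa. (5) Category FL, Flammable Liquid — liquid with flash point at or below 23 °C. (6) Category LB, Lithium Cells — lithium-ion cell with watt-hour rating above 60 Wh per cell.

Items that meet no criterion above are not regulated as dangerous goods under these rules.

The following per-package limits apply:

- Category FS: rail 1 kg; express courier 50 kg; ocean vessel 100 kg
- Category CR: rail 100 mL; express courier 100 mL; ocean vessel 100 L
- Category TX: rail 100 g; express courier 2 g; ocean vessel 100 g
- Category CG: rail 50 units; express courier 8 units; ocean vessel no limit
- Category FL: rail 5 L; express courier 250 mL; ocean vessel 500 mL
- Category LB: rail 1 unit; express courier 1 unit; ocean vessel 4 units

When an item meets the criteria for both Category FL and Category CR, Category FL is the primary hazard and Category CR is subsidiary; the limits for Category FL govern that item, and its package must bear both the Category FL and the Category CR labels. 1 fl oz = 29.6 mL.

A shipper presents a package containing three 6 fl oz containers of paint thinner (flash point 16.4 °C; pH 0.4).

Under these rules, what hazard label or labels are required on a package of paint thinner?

Category CR and FL

The paint thinner has flash point 16.4 °C, which is ≤ 23 °C, so it is Category FL (Flammable Liquid).
Paint thinner: pH 0.4 ≤ 2.5 → Category CR (Corrosive).
By the precedence rule Category FL is primary and Category CR is subsidiary, and that rule requires both labels on the package.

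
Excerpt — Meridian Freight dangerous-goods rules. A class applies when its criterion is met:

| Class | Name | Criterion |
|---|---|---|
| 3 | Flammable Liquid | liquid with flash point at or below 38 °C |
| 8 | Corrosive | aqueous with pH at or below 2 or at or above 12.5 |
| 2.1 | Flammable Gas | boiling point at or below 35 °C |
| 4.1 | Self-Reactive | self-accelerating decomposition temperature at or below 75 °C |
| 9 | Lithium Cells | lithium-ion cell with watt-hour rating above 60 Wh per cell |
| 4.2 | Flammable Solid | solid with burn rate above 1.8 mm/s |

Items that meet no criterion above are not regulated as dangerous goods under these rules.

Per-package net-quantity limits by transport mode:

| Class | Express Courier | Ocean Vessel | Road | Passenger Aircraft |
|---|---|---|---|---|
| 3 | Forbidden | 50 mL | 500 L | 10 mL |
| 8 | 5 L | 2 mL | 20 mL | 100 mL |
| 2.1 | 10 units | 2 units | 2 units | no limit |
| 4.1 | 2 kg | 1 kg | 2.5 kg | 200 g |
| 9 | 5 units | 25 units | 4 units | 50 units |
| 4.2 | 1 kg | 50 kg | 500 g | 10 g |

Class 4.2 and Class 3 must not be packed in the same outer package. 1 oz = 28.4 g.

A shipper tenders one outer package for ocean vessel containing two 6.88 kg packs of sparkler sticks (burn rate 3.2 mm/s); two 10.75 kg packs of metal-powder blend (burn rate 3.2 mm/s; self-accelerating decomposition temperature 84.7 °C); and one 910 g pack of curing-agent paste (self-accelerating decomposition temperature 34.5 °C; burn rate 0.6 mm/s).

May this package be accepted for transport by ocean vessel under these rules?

The sparkler sticks have burn rate 3.2 mm/s, which is > 1.8 mm/s, so they are Class 4.2 (Flammable Solid).
Burn rate 3.2 mm/s meets the Class 4.2 criterion (Flammable Solid), so the metal-powder blend is Class 4.2.
Curing-agent paste: self-accelerating decomposition temperature 34.5 °C ≤ 75 °C → Class 4.1 (Self-Reactive).
Total Class 4.2: (two 6.88 kg packs = 13.76 kg) + (two 10.75 kg packs = 21.5 kg) = 35.26 kg.
35.26 kg is within the ocean vessel limit of 50 kg for Class 4.2.
Class 4.1 quantity: 910 g.
910 g ≤ 1 kg (ocean vessel limit, Class 4.1) — within limit.
The segregation rule (Class 4.2 with Class 3) does not apply to Class 4.2 with Class 4.1.
Every hazard class is within its ocean vessel limit and no segregation rule is violated.

Yes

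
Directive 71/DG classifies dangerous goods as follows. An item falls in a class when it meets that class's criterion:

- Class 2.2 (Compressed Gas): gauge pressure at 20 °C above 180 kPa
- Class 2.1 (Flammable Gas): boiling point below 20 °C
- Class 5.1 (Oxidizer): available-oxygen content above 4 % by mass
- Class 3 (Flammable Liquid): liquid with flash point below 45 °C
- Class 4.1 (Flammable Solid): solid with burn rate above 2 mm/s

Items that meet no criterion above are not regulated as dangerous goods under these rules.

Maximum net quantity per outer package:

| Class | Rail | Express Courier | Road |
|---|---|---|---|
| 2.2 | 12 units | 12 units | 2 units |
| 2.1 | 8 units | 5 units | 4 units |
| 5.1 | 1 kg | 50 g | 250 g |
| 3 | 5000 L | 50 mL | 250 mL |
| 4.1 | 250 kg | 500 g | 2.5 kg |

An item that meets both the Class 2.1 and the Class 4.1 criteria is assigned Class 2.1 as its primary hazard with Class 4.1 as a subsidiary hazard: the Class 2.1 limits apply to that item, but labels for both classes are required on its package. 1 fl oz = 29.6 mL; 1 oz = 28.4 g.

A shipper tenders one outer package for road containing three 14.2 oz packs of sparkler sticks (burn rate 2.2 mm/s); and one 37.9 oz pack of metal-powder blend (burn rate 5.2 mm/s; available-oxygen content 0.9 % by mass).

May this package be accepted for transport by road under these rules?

Sparkler sticks: burn rate 2.2 mm/s > 2 mm/s → Class 4.1 (Flammable Solid).
With burn rate 5.2 mm/s (> 2 mm/s), the metal-powder blend falls in Class 4.1.
Class 4.1 net quantity: (three 14.2 oz packs = 1209.84 g) + (one 37.9 oz pack = 1076.36 g) = 2286.2 g.
That is within the Class 4.1 road limit of 2.5 kg.

Yes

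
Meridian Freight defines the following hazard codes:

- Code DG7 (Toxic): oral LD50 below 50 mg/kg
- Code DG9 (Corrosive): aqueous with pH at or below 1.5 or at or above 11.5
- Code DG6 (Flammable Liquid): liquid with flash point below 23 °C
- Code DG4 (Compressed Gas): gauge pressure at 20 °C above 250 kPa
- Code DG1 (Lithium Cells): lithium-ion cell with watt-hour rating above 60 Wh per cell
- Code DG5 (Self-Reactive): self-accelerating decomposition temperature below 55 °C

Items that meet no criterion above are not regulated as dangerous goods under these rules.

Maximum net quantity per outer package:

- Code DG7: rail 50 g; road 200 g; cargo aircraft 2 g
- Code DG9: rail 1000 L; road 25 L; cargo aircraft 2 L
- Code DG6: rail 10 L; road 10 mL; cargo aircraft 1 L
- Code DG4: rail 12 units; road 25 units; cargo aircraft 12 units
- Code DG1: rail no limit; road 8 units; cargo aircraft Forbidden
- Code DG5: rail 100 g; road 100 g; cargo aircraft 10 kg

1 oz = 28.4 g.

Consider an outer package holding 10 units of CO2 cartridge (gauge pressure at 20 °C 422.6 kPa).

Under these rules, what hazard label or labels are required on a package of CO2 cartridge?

With gauge pressure at 20 °C 422.6 kPa (> 250 kPa), the CO2 cartridge falls in Code DG4.
Only the Code DG4 label is required.

Code DG4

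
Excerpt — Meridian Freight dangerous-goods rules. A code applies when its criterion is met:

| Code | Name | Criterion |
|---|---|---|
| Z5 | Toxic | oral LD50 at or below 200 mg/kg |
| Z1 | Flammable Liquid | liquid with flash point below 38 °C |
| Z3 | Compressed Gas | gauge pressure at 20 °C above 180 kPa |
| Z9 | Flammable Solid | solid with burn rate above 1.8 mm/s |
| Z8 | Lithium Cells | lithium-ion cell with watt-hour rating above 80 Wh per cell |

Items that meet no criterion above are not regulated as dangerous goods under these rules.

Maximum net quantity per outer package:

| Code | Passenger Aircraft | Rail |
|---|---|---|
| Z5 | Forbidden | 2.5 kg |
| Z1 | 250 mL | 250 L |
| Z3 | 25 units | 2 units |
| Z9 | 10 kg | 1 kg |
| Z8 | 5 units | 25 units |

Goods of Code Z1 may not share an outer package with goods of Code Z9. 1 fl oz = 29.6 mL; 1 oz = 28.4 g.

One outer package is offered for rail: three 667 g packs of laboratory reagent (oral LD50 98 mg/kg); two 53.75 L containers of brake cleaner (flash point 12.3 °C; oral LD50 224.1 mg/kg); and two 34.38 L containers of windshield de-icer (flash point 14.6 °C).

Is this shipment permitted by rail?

Laboratory reagent: oral LD50 98 mg/kg ≤ 200 mg/kg → Code Z5 (Toxic).
With flash point 12.3 °C (< 38 °C), the brake cleaner falls in Code Z1.
Windshield de-icer: flash point 14.6 °C < 38 °C → Code Z1 (Flammable Liquid).
Code Z1 net quantity: (two 53.75 L containers = 107.5 L) + (two 34.38 L containers = 68.76 L) = 176.26 L.
That is within the Code Z1 rail limit of 250 L.
Code Z5 quantity: three 667 g packs = 2.001 kg.
2.001 kg is within the rail limit of 2.5 kg for Code Z5.
The segregation rule (Code Z1 with Code Z9) does not apply to Code Z1 with Code Z5.
Every hazard code is within its rail limit and no segregation rule is violated.

Yes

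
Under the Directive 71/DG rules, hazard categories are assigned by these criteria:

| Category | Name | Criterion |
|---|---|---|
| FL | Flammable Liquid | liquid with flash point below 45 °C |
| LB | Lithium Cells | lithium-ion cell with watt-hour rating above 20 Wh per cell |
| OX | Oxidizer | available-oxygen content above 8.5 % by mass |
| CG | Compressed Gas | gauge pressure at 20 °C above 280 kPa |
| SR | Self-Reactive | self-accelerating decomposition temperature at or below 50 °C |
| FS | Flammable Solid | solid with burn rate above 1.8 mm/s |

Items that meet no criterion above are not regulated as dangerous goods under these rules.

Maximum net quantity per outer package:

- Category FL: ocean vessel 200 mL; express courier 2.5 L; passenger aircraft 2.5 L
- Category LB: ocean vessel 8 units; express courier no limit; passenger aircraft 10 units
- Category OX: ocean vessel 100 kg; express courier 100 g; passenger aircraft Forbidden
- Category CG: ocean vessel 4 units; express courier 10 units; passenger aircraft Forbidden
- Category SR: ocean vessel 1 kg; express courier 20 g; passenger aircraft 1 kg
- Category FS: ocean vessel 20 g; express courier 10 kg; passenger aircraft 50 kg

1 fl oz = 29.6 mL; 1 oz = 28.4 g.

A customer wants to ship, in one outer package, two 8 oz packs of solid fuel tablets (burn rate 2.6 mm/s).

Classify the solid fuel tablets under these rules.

With burn rate 2.6 mm/s (> 1.8 mm/s), the solid fuel tablets fall in Category FS.

Category FS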